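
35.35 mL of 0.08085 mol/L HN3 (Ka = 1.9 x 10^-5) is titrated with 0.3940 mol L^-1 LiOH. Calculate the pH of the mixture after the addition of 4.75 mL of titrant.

5.00

Initial n(HN3) = 0.08085 x 0.03535 = 0.002858 mol.
n(LiOH) added = 0.3940 x 0.004750 = 0.001872 mol, converting that many moles of HN3 to N3-.
Remaining n(HN3) = 0.0009865 mol; n(N3-) = 0.001872 mol.
By Henderson-Hasselbalch, pH = pKa + log([A^-]/[HA]) = 4.72 + log(0.001872/0.0009865) = 4.72 + (+0.28) = 5.00.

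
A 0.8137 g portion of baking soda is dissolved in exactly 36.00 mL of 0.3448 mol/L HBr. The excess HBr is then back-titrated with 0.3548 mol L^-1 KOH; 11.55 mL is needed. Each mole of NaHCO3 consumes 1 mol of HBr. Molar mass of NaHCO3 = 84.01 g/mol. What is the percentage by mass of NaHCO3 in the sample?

85.8%

Total n(HBr) added = 0.3448 x 0.03600 = 0.01241 mol.
n(KOH) used = 0.3548 x 0.01155 = 0.004098 mol, which equals the excess n(HBr).
So n(HBr) consumed by the sample = 0.01241 - 0.004098 = 0.008315 mol.
n(NaHCO3) = 0.008315 / 1 = 0.008315 mol.
mass NaHCO3 = 0.008315 x 84.01 = 0.6985 g, so %NaHCO3 = 0.6985/0.8137 x 100 = 85.8%.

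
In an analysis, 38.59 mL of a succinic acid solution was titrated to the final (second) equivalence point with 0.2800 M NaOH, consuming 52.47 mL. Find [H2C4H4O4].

n(NaOH) = 0.2800 x 0.05247 = 0.01469 mol.
At the final (second) equivalence point, 2 mol OH^- react per mol H2C4H4O4, so n(H2C4H4O4) = 0.01469 / 2 = 0.007346 mol.
[H2C4H4O4] = 0.007346 / 0.03859 L = 0.190 M.

0.190 M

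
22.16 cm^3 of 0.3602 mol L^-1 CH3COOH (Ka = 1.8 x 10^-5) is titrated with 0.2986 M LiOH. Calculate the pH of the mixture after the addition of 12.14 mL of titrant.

Initial n(CH3COOH) = 0.3602 x 0.02216 = 0.007982 mol.
n(LiOH) added = 0.2986 x 0.01214 = 0.003625 mol, converting that many moles of CH3COOH to CH3COO-.
Remaining n(CH3COOH) = 0.004357 mol; n(CH3COO-) = 0.003625 mol.
By Henderson-Hasselbalch, pH = pKa + log([A^-]/[HA]) = 4.74 + log(0.003625/0.004357) = 4.74 + (-0.08) = 4.66.

4.66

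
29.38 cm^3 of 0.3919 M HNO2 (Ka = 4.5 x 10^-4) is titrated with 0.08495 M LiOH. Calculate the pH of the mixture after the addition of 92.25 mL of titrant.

Initial n(HNO2) = 0.3919 x 0.02938 = 0.01151 mol.
n(LiOH) added = 0.08495 x 0.09225 = 0.007837 mol, converting that many moles of HNO2 to NO2-.
Remaining n(HNO2) = 0.003677 mol; n(NO2-) = 0.007837 mol.
By Henderson-Hasselbalch, pH = pKa + log([A^-]/[HA]) = 3.35 + log(0.007837/0.003677) = 3.35 + (+0.33) = 3.68.

3.68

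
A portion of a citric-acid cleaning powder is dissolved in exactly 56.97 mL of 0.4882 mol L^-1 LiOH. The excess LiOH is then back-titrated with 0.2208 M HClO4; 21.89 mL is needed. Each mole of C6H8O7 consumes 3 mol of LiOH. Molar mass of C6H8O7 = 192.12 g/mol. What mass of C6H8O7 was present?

Total n(LiOH) added = 0.4882 x 0.05697 = 0.02781 mol.
n(HClO4) used = 0.2208 x 0.02189 = 0.004833 mol, which equals the excess n(LiOH).
So n(LiOH) consumed by the sample = 0.02781 - 0.004833 = 0.02298 mol.
n(C6H8O7) = 0.02298 / 3 = 0.007660 mol.
mass = 0.007660 mol x 192.12 g/mol = 1.47 g.

1.47 g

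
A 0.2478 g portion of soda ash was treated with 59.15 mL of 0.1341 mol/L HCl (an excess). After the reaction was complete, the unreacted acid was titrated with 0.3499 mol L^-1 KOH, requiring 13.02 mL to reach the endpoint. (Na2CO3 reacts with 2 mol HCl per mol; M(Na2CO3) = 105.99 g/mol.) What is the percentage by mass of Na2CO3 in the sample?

Total n(HCl) added = 0.1341 x 0.05915 = 0.007932 mol.
n(KOH) used = 0.3499 x 0.01302 = 0.004556 mol, which equals the excess n(HCl).
So n(HCl) consumed by the sample = 0.007932 - 0.004556 = 0.003376 mol.
n(Na2CO3) = 0.003376 / 2 = 0.001688 mol.
mass Na2CO3 = 0.001688 x 105.99 = 0.1789 g, so %Na2CO3 = 0.1789/0.2478 x 100 = 72.2%.

72.2%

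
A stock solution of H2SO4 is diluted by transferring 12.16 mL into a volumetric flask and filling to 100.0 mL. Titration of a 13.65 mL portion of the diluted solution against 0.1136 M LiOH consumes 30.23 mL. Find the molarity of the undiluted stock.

n(LiOH) = 0.1136 x 0.03023 = 0.003434 mol.
n(H2SO4) in the aliquot = 0.003434 x 1/2 = 0.001717 mol.
[diluted H2SO4] = 0.001717 / 0.01365 = 0.1258 M.
Dilution factor = 100.0/12.16 = 8.224, so [stock] = 0.1258 x 8.224 = 1.03 M.

1.03 M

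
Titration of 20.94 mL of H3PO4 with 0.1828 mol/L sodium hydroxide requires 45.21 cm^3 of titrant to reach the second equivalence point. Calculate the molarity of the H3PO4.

0.197 M

n(NaOH) = 0.1828 x 0.04521 = 0.008264 mol.
At the second equivalence point, 2 mol OH^- react per mol H3PO4, so n(H3PO4) = 0.008264 / 2 = 0.004132 mol.
[H3PO4] = 0.004132 / 0.02094 L = 0.197 M.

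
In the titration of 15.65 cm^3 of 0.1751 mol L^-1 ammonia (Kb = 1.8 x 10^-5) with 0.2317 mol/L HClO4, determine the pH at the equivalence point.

5.13

n(NH3) = 0.1751 x 0.01565 = 0.002740 mol; V(HClO4) at equivalence = 0.002740/0.2317 = 0.01183 L.
At equivalence the base is fully converted to NH4+; total volume = 0.02748 L, so [NH4+] = 0.002740/0.02748 = 0.09973 M.
Ka(NH4+) = Kw/Kb = 1.0e-14 / 1.8 x 10^-5 = 5.56e-10.
[H^+] = sqrt(Ka x [NH4+]) = sqrt(5.56e-10 x 0.09973) = 7.44e-6 M.
pH = -log(7.44e-6) = 5.13.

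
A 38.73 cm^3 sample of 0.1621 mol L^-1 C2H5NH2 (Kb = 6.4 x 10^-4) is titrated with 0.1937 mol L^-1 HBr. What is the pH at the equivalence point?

5.93

n(C2H5NH2) = 0.1621 x 0.03873 = 0.006278 mol; V(HBr) at equivalence = 0.006278/0.1937 = 0.03241 L.
At equivalence the base is fully converted to C2H5NH3+; total volume = 0.07114 L, so [C2H5NH3+] = 0.006278/0.07114 = 0.08825 M.
Ka(C2H5NH3+) = Kw/Kb = 1.0e-14 / 6.4 x 10^-4 = 1.56e-11.
[H^+] = sqrt(Ka x [C2H5NH3+]) = sqrt(1.56e-11 x 0.08825) = 1.17e-6 M.
pH = -log(1.17e-6) = 5.93.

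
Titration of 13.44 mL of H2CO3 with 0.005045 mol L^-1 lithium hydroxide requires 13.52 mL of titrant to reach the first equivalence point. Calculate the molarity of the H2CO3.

0.00508 M

n(LiOH) = 0.005045 x 0.01352 = 6.821e-5 mol.
At the first equivalence point, 1 mol OH^- react per mol H2CO3, so n(H2CO3) = 6.821e-5 / 1 = 6.821e-5 mol.
[H2CO3] = 6.821e-5 / 0.01344 L = 0.00508 M.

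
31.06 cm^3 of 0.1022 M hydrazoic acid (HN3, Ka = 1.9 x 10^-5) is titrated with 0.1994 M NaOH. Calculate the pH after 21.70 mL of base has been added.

n(acid) = 0.1022 x 0.03106 = 0.003174 mol; n(NaOH) added = 0.1994 x 0.02170 = 0.004327 mol.
Base is in excess by 0.004327 - 0.003174 = 0.001153 mol in a total volume of 0.05276 L.
[OH^-] = 0.001153/0.05276 = 0.02185 M, so pOH = 1.66 and pH = 14.00 - 1.66 = 12.34.

12.34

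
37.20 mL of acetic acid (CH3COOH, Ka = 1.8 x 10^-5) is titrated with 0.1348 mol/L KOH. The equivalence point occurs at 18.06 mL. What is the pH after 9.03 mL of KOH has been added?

9.03 mL is exactly half the equivalence volume (18.06/2), i.e. the half-equivalence point.
There, n(HA) = n(A^-), so pH = pKa = -log(1.8 x 10^-5) = 4.74.

4.74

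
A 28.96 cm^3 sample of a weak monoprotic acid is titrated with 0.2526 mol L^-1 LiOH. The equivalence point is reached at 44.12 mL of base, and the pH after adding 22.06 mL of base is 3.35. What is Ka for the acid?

22.06 mL is half of the equivalence volume, so this is the half-equivalence point where [HA] = [A^-].
At half-equivalence pH = pKa, so pKa = 3.35.
Ka = 10^(-3.35) = 4.5 x 10^-4.

4.5 x 10^-4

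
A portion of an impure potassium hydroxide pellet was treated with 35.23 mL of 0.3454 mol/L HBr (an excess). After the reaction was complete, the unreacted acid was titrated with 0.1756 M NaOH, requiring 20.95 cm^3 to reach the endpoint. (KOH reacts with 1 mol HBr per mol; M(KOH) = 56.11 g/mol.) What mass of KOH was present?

Total n(HBr) added = 0.3454 x 0.03523 = 0.01217 mol.
n(NaOH) used = 0.1756 x 0.02095 = 0.003679 mol, which equals the excess n(HBr).
So n(HBr) consumed by the sample = 0.01217 - 0.003679 = 0.008490 mol.
n(KOH) = 0.008490 / 1 = 0.008490 mol.
mass = 0.008490 mol x 56.11 g/mol = 0.476 g.

0.476 g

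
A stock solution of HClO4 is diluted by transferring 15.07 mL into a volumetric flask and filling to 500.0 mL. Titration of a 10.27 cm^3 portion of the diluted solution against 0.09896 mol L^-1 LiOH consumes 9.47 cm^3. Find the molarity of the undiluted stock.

n(LiOH) = 0.09896 x 0.009470 = 0.0009372 mol.
n(HClO4) in the aliquot = 0.0009372 mol.
[diluted HClO4] = 0.0009372 / 0.01027 = 0.09125 M.
Dilution factor = 500.0/15.07 = 33.18, so [stock] = 0.09125 x 33.18 = 3.03 M.

3.03 M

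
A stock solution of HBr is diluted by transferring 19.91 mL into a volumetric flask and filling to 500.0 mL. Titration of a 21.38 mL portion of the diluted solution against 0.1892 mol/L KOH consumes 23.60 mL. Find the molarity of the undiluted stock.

n(KOH) = 0.1892 x 0.02360 = 0.004465 mol.
n(HBr) in the aliquot = 0.004465 mol.
[diluted HBr] = 0.004465 / 0.02138 = 0.2088 M.
Dilution factor = 500.0/19.91 = 25.11, so [stock] = 0.2088 x 25.11 = 5.24 M.

5.24 M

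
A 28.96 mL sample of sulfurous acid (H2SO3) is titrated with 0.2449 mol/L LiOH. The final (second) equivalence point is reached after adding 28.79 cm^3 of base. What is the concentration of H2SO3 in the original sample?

n(LiOH) = 0.2449 x 0.02879 = 0.007051 mol.
At the final (second) equivalence point, 2 mol OH^- react per mol H2SO3, so n(H2SO3) = 0.007051 / 2 = 0.003525 mol.
[H2SO3] = 0.003525 / 0.02896 L = 0.122 M.

0.122 M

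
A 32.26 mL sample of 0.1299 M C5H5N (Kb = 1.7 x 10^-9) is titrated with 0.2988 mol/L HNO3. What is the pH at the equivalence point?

n(C5H5N) = 0.1299 x 0.03226 = 0.004191 mol; V(HNO3) at equivalence = 0.004191/0.2988 = 0.01402 L.
At equivalence the base is fully converted to C5H5NH+; total volume = 0.04628 L, so [C5H5NH+] = 0.004191/0.04628 = 0.09054 M.
Ka(C5H5NH+) = Kw/Kb = 1.0e-14 / 1.7 x 10^-9 = 5.88e-6.
[H^+] = sqrt(Ka x [C5H5NH+]) = sqrt(5.88e-6 x 0.09054) = 0.000730 M.
pH = -log(0.000730) = 3.14.

3.14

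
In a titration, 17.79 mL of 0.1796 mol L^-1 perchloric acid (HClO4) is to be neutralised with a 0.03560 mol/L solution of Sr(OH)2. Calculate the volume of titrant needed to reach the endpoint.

n(HClO4) = 0.1796 mol/L x 0.01779 L = 0.003195 mol.
The neutralisation is 2 HClO4 : 1 Sr(OH)2, so n(Sr(OH)2) = 0.003195 x 1/2 = 0.001598 mol.
V(Sr(OH)2) = 0.001598 / 0.03560 = 0.04487 L = 44.9 mL.

44.9 mL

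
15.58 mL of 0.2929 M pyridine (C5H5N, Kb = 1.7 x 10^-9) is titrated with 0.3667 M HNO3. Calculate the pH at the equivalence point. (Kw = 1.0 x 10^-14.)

n(C5H5N) = 0.2929 x 0.01558 = 0.004563 mol; V(HNO3) at equivalence = 0.004563/0.3667 = 0.01244 L.
At equivalence the base is fully converted to C5H5NH+; total volume = 0.02802 L, so [C5H5NH+] = 0.004563/0.02802 = 0.1628 M.
Ka(C5H5NH+) = Kw/Kb = 1.0e-14 / 1.7 x 10^-9 = 5.88e-6.
[H^+] = sqrt(Ka x [C5H5NH+]) = sqrt(5.88e-6 x 0.1628) = 0.000979 M.
pH = -log(0.000979) = 3.01.

3.01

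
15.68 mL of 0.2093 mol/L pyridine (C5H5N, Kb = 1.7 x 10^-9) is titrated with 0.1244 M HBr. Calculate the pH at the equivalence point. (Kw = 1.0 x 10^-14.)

n(C5H5N) = 0.2093 x 0.01568 = 0.003282 mol; V(HBr) at equivalence = 0.003282/0.1244 = 0.02638 L.
At equivalence the base is fully converted to C5H5NH+; total volume = 0.04206 L, so [C5H5NH+] = 0.003282/0.04206 = 0.07802 M.
Ka(C5H5NH+) = Kw/Kb = 1.0e-14 / 1.7 x 10^-9 = 5.88e-6.
[H^+] = sqrt(Ka x [C5H5NH+]) = sqrt(5.88e-6 x 0.07802) = 0.000677 M.
pH = -log(0.000677) = 3.17.

3.17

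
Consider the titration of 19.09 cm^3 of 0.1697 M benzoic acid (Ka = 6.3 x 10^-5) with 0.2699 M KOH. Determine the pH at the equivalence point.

8.61

n(C6H5COOH) = 0.1697 x 0.01909 = 0.003240 mol; V(KOH) at equivalence = 0.003240/0.2699 = 0.01200 L.
At equivalence all the acid is converted to C6H5COO-; total volume = 0.01909 + 0.01200 = 0.03109 L, so [C6H5COO-] = 0.003240/0.03109 = 0.1042 M.
Kb = Kw/Ka = 1.0e-14 / 6.3 x 10^-5 = 1.59e-10.
[OH^-] = sqrt(Kb x [C6H5COO-]) = sqrt(1.59e-10 x 0.1042) = 4.07e-6 M.
pOH = 5.39, so pH = 14.00 - 5.39 = 8.61.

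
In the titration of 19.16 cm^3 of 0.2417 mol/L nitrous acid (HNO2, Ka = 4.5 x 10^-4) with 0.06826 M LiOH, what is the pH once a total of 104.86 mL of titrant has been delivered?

12.31

n(acid) = 0.2417 x 0.01916 = 0.004631 mol; n(LiOH) added = 0.06826 x 0.1049 = 0.007158 mol.
Base is in excess by 0.007158 - 0.004631 = 0.002527 mol in a total volume of 0.1240 L.
[OH^-] = 0.002527/0.1240 = 0.02037 M, so pOH = 1.69 and pH = 14.00 - 1.69 = 12.31.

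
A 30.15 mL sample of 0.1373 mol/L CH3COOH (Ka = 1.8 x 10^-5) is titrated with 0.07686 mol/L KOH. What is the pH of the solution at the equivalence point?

8.72

n(CH3COOH) = 0.1373 x 0.03015 = 0.004140 mol; V(KOH) at equivalence = 0.004140/0.07686 = 0.05386 L.
At equivalence all the acid is converted to CH3COO-; total volume = 0.03015 + 0.05386 = 0.08401 L, so [CH3COO-] = 0.004140/0.08401 = 0.04928 M.
Kb = Kw/Ka = 1.0e-14 / 1.8 x 10^-5 = 5.56e-10.
[OH^-] = sqrt(Kb x [CH3COO-]) = sqrt(5.56e-10 x 0.04928) = 5.23e-6 M.
pOH = 5.28, so pH = 14.00 - 5.28 = 8.72.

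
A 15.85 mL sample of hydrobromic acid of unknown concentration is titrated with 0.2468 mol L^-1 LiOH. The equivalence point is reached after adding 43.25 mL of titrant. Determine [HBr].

0.673 M

n(LiOH) delivered = 0.2468 x 0.04325 = 0.01067 mol.
For a 1:1 reaction, n(HBr) = 0.01067 mol.
[HBr] = 0.01067 mol / 0.01585 L = 0.673 M.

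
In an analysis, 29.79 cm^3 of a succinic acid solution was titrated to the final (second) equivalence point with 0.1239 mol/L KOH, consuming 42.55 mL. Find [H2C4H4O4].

0.0885 M

n(KOH) = 0.1239 x 0.04255 = 0.005272 mol.
At the final (second) equivalence point, 2 mol OH^- react per mol H2C4H4O4, so n(H2C4H4O4) = 0.005272 / 2 = 0.002636 mol.
[H2C4H4O4] = 0.002636 / 0.02979 L = 0.0885 M.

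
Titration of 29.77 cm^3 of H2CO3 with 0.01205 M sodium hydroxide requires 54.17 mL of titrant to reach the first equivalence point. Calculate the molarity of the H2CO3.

0.0219 M

n(NaOH) = 0.01205 x 0.05417 = 0.0006527 mol.
At the first equivalence point, 1 mol OH^- react per mol H2CO3, so n(H2CO3) = 0.0006527 / 1 = 0.0006527 mol.
[H2CO3] = 0.0006527 / 0.02977 L = 0.0219 M.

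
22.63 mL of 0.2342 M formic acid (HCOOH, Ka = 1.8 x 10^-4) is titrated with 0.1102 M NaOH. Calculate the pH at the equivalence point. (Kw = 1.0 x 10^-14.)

n(HCOOH) = 0.2342 x 0.02263 = 0.005300 mol; V(NaOH) at equivalence = 0.005300/0.1102 = 0.04809 L.
At equivalence all the acid is converted to HCOO-; total volume = 0.02263 + 0.04809 = 0.07072 L, so [HCOO-] = 0.005300/0.07072 = 0.07494 M.
Kb = Kw/Ka = 1.0e-14 / 1.8 x 10^-4 = 5.56e-11.
[OH^-] = sqrt(Kb x [HCOO-]) = sqrt(5.56e-11 x 0.07494) = 2.04e-6 M.
pOH = 5.69, so pH = 14.00 - 5.69 = 8.31.

8.31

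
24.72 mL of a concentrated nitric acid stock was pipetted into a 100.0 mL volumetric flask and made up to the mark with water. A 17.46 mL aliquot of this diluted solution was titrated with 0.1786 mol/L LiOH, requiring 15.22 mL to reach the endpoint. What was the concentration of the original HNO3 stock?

n(LiOH) = 0.1786 x 0.01522 = 0.002718 mol.
n(HNO3) in the aliquot = 0.002718 mol.
[diluted HNO3] = 0.002718 / 0.01746 = 0.1557 M.
Dilution factor = 100.0/24.72 = 4.045, so [stock] = 0.1557 x 4.045 = 0.630 M.

0.630 M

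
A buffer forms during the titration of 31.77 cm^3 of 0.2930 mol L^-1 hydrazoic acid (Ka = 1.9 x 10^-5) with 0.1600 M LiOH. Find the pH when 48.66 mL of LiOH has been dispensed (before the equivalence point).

Initial n(HN3) = 0.2930 x 0.03177 = 0.009309 mol.
n(LiOH) added = 0.1600 x 0.04866 = 0.007786 mol, converting that many moles of HN3 to N3-.
Remaining n(HN3) = 0.001523 mol; n(N3-) = 0.007786 mol.
By Henderson-Hasselbalch, pH = pKa + log([A^-]/[HA]) = 4.72 + log(0.007786/0.001523) = 4.72 + (+0.71) = 5.43.

5.43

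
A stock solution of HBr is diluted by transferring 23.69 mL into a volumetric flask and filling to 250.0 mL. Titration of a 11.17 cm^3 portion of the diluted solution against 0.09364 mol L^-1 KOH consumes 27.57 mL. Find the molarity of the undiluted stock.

2.44 M

n(KOH) = 0.09364 x 0.02757 = 0.002582 mol.
n(HBr) in the aliquot = 0.002582 mol.
[diluted HBr] = 0.002582 / 0.01117 = 0.2311 M.
Dilution factor = 250.0/23.69 = 10.55, so [stock] = 0.2311 x 10.55 = 2.44 M.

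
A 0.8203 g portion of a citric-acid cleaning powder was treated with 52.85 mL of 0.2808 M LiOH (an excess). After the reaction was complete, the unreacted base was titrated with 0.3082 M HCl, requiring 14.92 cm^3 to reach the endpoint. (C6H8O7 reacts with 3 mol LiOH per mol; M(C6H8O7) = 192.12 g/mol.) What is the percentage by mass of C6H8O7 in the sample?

Total n(LiOH) added = 0.2808 x 0.05285 = 0.01484 mol.
n(HCl) used = 0.3082 x 0.01492 = 0.004598 mol, which equals the excess n(LiOH).
So n(LiOH) consumed by the sample = 0.01484 - 0.004598 = 0.01024 mol.
n(C6H8O7) = 0.01024 / 3 = 0.003414 mol.
mass C6H8O7 = 0.003414 x 192.12 = 0.6559 g, so %C6H8O7 = 0.6559/0.8203 x 100 = 80.0%.

80.0%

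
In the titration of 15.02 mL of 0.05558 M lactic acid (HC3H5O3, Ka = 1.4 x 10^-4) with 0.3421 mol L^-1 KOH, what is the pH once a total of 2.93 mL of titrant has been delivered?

11.97

n(acid) = 0.05558 x 0.01502 = 0.0008348 mol; n(KOH) added = 0.3421 x 0.002930 = 0.001002 mol.
Base is in excess by 0.001002 - 0.0008348 = 0.0001675 mol in a total volume of 0.01795 L.
[OH^-] = 0.0001675/0.01795 = 0.009334 M, so pOH = 2.03 and pH = 14.00 - 2.03 = 11.97.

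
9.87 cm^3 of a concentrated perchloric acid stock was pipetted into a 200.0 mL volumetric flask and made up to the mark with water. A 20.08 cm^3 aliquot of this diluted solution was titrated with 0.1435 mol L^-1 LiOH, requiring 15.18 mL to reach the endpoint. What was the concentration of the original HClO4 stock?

n(LiOH) = 0.1435 x 0.01518 = 0.002178 mol.
n(HClO4) in the aliquot = 0.002178 mol.
[diluted HClO4] = 0.002178 / 0.02008 = 0.1085 M.
Dilution factor = 200.0/9.870 = 20.26, so [stock] = 0.1085 x 20.26 = 2.20 M.

2.20 M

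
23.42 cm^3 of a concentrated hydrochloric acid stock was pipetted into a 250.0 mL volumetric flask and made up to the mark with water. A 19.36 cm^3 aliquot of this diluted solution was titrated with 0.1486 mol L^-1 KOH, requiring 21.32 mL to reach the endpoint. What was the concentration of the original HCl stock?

1.75 M

n(KOH) = 0.1486 x 0.02132 = 0.003168 mol.
n(HCl) in the aliquot = 0.003168 mol.
[diluted HCl] = 0.003168 / 0.01936 = 0.1636 M.
Dilution factor = 250.0/23.42 = 10.67, so [stock] = 0.1636 x 10.67 = 1.75 M.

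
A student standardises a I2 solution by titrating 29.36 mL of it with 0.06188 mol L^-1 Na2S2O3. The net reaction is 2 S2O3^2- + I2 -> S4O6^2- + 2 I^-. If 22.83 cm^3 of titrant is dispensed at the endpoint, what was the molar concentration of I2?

n(Na2S2O3) = 0.06188 x 0.02283 = 0.001413 mol.
From the balanced equation, 2 mol Na2S2O3 reacts with 1 mol I2, so n(I2) = 0.001413 x 1/2 = 0.0007064 mol.
[I2] = 0.0007064 / 0.02936 L = 0.0241 M.

0.0241 M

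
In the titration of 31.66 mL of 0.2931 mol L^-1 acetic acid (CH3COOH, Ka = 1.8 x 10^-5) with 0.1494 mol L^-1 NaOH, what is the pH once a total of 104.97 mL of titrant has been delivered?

12.67

n(acid) = 0.2931 x 0.03166 = 0.009280 mol; n(NaOH) added = 0.1494 x 0.1050 = 0.01568 mol.
Base is in excess by 0.01568 - 0.009280 = 0.006403 mol in a total volume of 0.1366 L.
[OH^-] = 0.006403/0.1366 = 0.04686 M, so pOH = 1.33 and pH = 14.00 - 1.33 = 12.67.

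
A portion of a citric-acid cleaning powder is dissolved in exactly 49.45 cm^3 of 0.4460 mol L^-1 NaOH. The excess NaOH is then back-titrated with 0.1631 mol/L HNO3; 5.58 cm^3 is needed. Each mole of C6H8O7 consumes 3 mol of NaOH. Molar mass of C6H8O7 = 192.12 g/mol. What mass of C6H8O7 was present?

Total n(NaOH) added = 0.4460 x 0.04945 = 0.02205 mol.
n(HNO3) used = 0.1631 x 0.005580 = 0.0009101 mol, which equals the excess n(NaOH).
So n(NaOH) consumed by the sample = 0.02205 - 0.0009101 = 0.02114 mol.
n(C6H8O7) = 0.02114 / 3 = 0.007048 mol.
mass = 0.007048 mol x 192.12 g/mol = 1.35 g.

1.35 g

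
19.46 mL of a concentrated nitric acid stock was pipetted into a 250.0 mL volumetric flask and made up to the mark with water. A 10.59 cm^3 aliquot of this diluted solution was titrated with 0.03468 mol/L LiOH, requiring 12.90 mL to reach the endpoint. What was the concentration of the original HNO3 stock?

n(LiOH) = 0.03468 x 0.01290 = 0.0004474 mol.
n(HNO3) in the aliquot = 0.0004474 mol.
[diluted HNO3] = 0.0004474 / 0.01059 = 0.04224 M.
Dilution factor = 250.0/19.46 = 12.85, so [stock] = 0.04224 x 12.85 = 0.543 M.

0.543 M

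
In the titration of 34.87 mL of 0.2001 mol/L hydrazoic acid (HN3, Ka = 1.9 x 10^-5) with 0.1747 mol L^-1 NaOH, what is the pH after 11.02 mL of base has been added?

4.30

Initial n(HN3) = 0.2001 x 0.03487 = 0.006977 mol.
n(NaOH) added = 0.1747 x 0.01102 = 0.001925 mol, converting that many moles of HN3 to N3-.
Remaining n(HN3) = 0.005052 mol; n(N3-) = 0.001925 mol.
By Henderson-Hasselbalch, pH = pKa + log([A^-]/[HA]) = 4.72 + log(0.001925/0.005052) = 4.72 + (-0.42) = 4.30.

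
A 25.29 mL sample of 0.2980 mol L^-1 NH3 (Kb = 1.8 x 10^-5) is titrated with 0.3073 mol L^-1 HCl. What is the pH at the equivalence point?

5.04

n(NH3) = 0.2980 x 0.02529 = 0.007536 mol; V(HCl) at equivalence = 0.007536/0.3073 = 0.02452 L.
At equivalence the base is fully converted to NH4+; total volume = 0.04981 L, so [NH4+] = 0.007536/0.04981 = 0.1513 M.
Ka(NH4+) = Kw/Kb = 1.0e-14 / 1.8 x 10^-5 = 5.56e-10.
[H^+] = sqrt(Ka x [NH4+]) = sqrt(5.56e-10 x 0.1513) = 9.17e-6 M.
pH = -log(9.17e-6) = 5.04.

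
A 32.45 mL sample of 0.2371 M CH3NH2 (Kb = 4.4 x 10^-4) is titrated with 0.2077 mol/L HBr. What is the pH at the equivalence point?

n(CH3NH2) = 0.2371 x 0.03245 = 0.007694 mol; V(HBr) at equivalence = 0.007694/0.2077 = 0.03704 L.
At equivalence the base is fully converted to CH3NH3+; total volume = 0.06949 L, so [CH3NH3+] = 0.007694/0.06949 = 0.1107 M.
Ka(CH3NH3+) = Kw/Kb = 1.0e-14 / 4.4 x 10^-4 = 2.27e-11.
[H^+] = sqrt(Ka x [CH3NH3+]) = sqrt(2.27e-11 x 0.1107) = 1.59e-6 M.
pH = -log(1.59e-6) = 5.80.

5.80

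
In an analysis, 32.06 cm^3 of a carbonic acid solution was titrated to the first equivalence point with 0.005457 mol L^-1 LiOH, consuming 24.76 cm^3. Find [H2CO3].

0.00421 M

n(LiOH) = 0.005457 x 0.02476 = 0.0001351 mol.
At the first equivalence point, 1 mol OH^- react per mol H2CO3, so n(H2CO3) = 0.0001351 / 1 = 0.0001351 mol.
[H2CO3] = 0.0001351 / 0.03206 L = 0.00421 M.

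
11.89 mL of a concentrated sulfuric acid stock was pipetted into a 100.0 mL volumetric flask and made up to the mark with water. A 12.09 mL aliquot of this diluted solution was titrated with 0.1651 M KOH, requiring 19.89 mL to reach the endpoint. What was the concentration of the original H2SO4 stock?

1.14 M

n(KOH) = 0.1651 x 0.01989 = 0.003284 mol.
n(H2SO4) in the aliquot = 0.003284 x 1/2 = 0.001642 mol.
[diluted H2SO4] = 0.001642 / 0.01209 = 0.1358 M.
Dilution factor = 100.0/11.89 = 8.410, so [stock] = 0.1358 x 8.410 = 1.14 M.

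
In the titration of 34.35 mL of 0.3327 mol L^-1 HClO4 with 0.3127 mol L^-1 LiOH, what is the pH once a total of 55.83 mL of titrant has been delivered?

12.83

n(acid) = 0.3327 x 0.03435 = 0.01143 mol; n(LiOH) added = 0.3127 x 0.05583 = 0.01746 mol.
Base is in excess by 0.01746 - 0.01143 = 0.006030 mol in a total volume of 0.09018 L.
[OH^-] = 0.006030/0.09018 = 0.06686 M, so pOH = 1.17 and pH = 14.00 - 1.17 = 12.83.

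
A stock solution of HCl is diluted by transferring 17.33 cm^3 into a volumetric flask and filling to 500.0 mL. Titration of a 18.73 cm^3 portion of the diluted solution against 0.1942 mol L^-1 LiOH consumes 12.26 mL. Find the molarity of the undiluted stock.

3.67 M

n(LiOH) = 0.1942 x 0.01226 = 0.002381 mol.
n(HCl) in the aliquot = 0.002381 mol.
[diluted HCl] = 0.002381 / 0.01873 = 0.1271 M.
Dilution factor = 500.0/17.33 = 28.85, so [stock] = 0.1271 x 28.85 = 3.67 M.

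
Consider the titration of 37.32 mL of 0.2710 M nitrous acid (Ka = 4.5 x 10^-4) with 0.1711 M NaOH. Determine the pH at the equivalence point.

8.18

n(HNO2) = 0.2710 x 0.03732 = 0.01011 mol; V(NaOH) at equivalence = 0.01011/0.1711 = 0.05911 L.
At equivalence all the acid is converted to NO2-; total volume = 0.03732 + 0.05911 = 0.09643 L, so [NO2-] = 0.01011/0.09643 = 0.1049 M.
Kb = Kw/Ka = 1.0e-14 / 4.5 x 10^-4 = 2.22e-11.
[OH^-] = sqrt(Kb x [NO2-]) = sqrt(2.22e-11 x 0.1049) = 1.53e-6 M.
pOH = 5.82, so pH = 14.00 - 5.82 = 8.18.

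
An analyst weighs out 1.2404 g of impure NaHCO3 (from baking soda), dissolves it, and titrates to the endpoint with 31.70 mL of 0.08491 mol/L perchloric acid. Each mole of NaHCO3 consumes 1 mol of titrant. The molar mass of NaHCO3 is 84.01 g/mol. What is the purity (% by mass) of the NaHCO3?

18.2%

n(HClO4) = 0.08491 x 0.03170 = 0.002692 mol.
n(NaHCO3) = 0.002692 / 1 = 0.002692 mol.
mass of NaHCO3 = 0.002692 x 84.01 = 0.2261 g.
% purity = 0.2261 / 1.2404 x 100 = 18.2%.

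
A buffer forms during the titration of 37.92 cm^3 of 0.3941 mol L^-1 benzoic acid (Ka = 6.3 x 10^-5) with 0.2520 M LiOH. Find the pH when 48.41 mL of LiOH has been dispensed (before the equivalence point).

Initial n(C6H5COOH) = 0.3941 x 0.03792 = 0.01494 mol.
n(LiOH) added = 0.2520 x 0.04841 = 0.01220 mol, converting that many moles of C6H5COOH to C6H5COO-.
Remaining n(C6H5COOH) = 0.002745 mol; n(C6H5COO-) = 0.01220 mol.
By Henderson-Hasselbalch, pH = pKa + log([A^-]/[HA]) = 4.20 + log(0.01220/0.002745) = 4.20 + (+0.65) = 4.85.

4.85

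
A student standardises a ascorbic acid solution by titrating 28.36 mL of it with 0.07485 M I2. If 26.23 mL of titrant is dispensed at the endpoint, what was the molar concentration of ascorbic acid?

0.0692 M

n(I2) = 0.07485 x 0.02623 = 0.001963 mol.
From the balanced equation, 1 mol I2 reacts with 1 mol ascorbic acid, so n(ascorbic acid) = 0.001963 x 1/1 = 0.001963 mol.
[ascorbic acid] = 0.001963 / 0.02836 L = 0.0692 M.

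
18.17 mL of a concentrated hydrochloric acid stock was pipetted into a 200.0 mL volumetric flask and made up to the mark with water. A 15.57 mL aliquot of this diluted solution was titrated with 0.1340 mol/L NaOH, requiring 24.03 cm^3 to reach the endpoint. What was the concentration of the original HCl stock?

n(NaOH) = 0.1340 x 0.02403 = 0.003220 mol.
n(HCl) in the aliquot = 0.003220 mol.
[diluted HCl] = 0.003220 / 0.01557 = 0.2068 M.
Dilution factor = 200.0/18.17 = 11.01, so [stock] = 0.2068 x 11.01 = 2.28 M.

2.28 M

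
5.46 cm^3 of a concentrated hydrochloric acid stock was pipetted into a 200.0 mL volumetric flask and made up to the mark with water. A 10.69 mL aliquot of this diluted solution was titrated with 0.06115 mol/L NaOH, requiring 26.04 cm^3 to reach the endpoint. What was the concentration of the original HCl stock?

n(NaOH) = 0.06115 x 0.02604 = 0.001592 mol.
n(HCl) in the aliquot = 0.001592 mol.
[diluted HCl] = 0.001592 / 0.01069 = 0.1490 M.
Dilution factor = 200.0/5.460 = 36.63, so [stock] = 0.1490 x 36.63 = 5.46 M.

5.46 M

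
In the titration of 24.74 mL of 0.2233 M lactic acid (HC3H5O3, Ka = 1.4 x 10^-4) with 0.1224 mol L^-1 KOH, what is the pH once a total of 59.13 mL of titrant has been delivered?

n(acid) = 0.2233 x 0.02474 = 0.005524 mol; n(KOH) added = 0.1224 x 0.05913 = 0.007238 mol.
Base is in excess by 0.007238 - 0.005524 = 0.001713 mol in a total volume of 0.08387 L.
[OH^-] = 0.001713/0.08387 = 0.02043 M, so pOH = 1.69 and pH = 14.00 - 1.69 = 12.31.

12.31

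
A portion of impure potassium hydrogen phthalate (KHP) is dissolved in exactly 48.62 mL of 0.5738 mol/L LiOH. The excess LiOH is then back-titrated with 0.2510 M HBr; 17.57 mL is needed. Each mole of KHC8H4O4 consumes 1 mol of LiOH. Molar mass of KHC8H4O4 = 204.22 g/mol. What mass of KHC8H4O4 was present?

4.80 g

Total n(LiOH) added = 0.5738 x 0.04862 = 0.02790 mol.
n(HBr) used = 0.2510 x 0.01757 = 0.004410 mol, which equals the excess n(LiOH).
So n(LiOH) consumed by the sample = 0.02790 - 0.004410 = 0.02349 mol.
n(KHC8H4O4) = 0.02349 / 1 = 0.02349 mol.
mass = 0.02349 mol x 204.22 g/mol = 4.80 g.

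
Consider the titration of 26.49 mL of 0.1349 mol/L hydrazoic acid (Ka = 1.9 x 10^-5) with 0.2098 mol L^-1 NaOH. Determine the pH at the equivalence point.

8.82

n(HN3) = 0.1349 x 0.02649 = 0.003574 mol; V(NaOH) at equivalence = 0.003574/0.2098 = 0.01703 L.
At equivalence all the acid is converted to N3-; total volume = 0.02649 + 0.01703 = 0.04352 L, so [N3-] = 0.003574/0.04352 = 0.08211 M.
Kb = Kw/Ka = 1.0e-14 / 1.9 x 10^-5 = 5.26e-10.
[OH^-] = sqrt(Kb x [N3-]) = sqrt(5.26e-10 x 0.08211) = 6.57e-6 M.
pOH = 5.18, so pH = 14.00 - 5.18 = 8.82.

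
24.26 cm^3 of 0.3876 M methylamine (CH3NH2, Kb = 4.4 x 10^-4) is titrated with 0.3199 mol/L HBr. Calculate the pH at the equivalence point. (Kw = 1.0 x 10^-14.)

5.70

n(CH3NH2) = 0.3876 x 0.02426 = 0.009403 mol; V(HBr) at equivalence = 0.009403/0.3199 = 0.02939 L.
At equivalence the base is fully converted to CH3NH3+; total volume = 0.05365 L, so [CH3NH3+] = 0.009403/0.05365 = 0.1753 M.
Ka(CH3NH3+) = Kw/Kb = 1.0e-14 / 4.4 x 10^-4 = 2.27e-11.
[H^+] = sqrt(Ka x [CH3NH3+]) = sqrt(2.27e-11 x 0.1753) = 2.00e-6 M.
pH = -log(2.00e-6) = 5.70.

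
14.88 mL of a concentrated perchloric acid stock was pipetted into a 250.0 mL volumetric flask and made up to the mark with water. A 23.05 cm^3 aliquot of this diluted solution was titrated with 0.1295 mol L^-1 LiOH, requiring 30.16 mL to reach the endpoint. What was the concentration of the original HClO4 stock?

n(LiOH) = 0.1295 x 0.03016 = 0.003906 mol.
n(HClO4) in the aliquot = 0.003906 mol.
[diluted HClO4] = 0.003906 / 0.02305 = 0.1694 M.
Dilution factor = 250.0/14.88 = 16.80, so [stock] = 0.1694 x 16.80 = 2.85 M.

2.85 M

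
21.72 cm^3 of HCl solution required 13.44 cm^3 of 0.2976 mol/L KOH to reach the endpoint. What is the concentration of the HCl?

n(KOH) delivered = 0.2976 x 0.01344 = 0.004000 mol.
For a 1:1 reaction, n(HCl) = 0.004000 mol.
[HCl] = 0.004000 mol / 0.02172 L = 0.184 M.

0.184 M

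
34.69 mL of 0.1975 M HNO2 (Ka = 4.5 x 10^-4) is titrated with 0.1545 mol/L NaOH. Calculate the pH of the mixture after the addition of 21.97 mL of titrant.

Initial n(HNO2) = 0.1975 x 0.03469 = 0.006851 mol.
n(NaOH) added = 0.1545 x 0.02197 = 0.003394 mol, converting that many moles of HNO2 to NO2-.
Remaining n(HNO2) = 0.003457 mol; n(NO2-) = 0.003394 mol.
By Henderson-Hasselbalch, pH = pKa + log([A^-]/[HA]) = 3.35 + log(0.003394/0.003457) = 3.35 + (-0.01) = 3.34.

3.34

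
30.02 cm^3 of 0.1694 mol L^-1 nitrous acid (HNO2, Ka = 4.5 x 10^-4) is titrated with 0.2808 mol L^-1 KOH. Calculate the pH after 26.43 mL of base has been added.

n(acid) = 0.1694 x 0.03002 = 0.005085 mol; n(KOH) added = 0.2808 x 0.02643 = 0.007422 mol.
Base is in excess by 0.007422 - 0.005085 = 0.002336 mol in a total volume of 0.05645 L.
[OH^-] = 0.002336/0.05645 = 0.04138 M, so pOH = 1.38 and pH = 14.00 - 1.38 = 12.62.

12.62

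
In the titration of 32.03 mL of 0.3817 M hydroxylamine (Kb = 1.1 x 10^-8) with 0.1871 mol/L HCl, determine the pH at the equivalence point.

n(NH2OH) = 0.3817 x 0.03203 = 0.01223 mol; V(HCl) at equivalence = 0.01223/0.1871 = 0.06534 L.
At equivalence the base is fully converted to NH3OH+; total volume = 0.09737 L, so [NH3OH+] = 0.01223/0.09737 = 0.1256 M.
Ka(NH3OH+) = Kw/Kb = 1.0e-14 / 1.1 x 10^-8 = 9.09e-7.
[H^+] = sqrt(Ka x [NH3OH+]) = sqrt(9.09e-7 x 0.1256) = 0.000338 M.
pH = -log(0.000338) = 3.47.

3.47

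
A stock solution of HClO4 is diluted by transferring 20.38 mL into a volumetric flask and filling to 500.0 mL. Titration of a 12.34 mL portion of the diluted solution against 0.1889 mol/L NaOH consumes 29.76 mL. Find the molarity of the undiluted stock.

n(NaOH) = 0.1889 x 0.02976 = 0.005622 mol.
n(HClO4) in the aliquot = 0.005622 mol.
[diluted HClO4] = 0.005622 / 0.01234 = 0.4556 M.
Dilution factor = 500.0/20.38 = 24.53, so [stock] = 0.4556 x 24.53 = 11.2 M.

11.2 M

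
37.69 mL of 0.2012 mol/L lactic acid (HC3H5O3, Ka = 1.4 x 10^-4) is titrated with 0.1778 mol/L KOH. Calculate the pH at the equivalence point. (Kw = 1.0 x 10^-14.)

8.41

n(HC3H5O3) = 0.2012 x 0.03769 = 0.007583 mol; V(KOH) at equivalence = 0.007583/0.1778 = 0.04265 L.
At equivalence all the acid is converted to C3H5O3-; total volume = 0.03769 + 0.04265 = 0.08034 L, so [C3H5O3-] = 0.007583/0.08034 = 0.09439 M.
Kb = Kw/Ka = 1.0e-14 / 1.4 x 10^-4 = 7.14e-11.
[OH^-] = sqrt(Kb x [C3H5O3-]) = sqrt(7.14e-11 x 0.09439) = 2.60e-6 M.
pOH = 5.59, so pH = 14.00 - 5.59 = 8.41.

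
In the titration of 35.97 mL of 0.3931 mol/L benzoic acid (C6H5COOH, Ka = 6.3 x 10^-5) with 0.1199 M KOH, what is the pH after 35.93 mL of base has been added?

3.84

Initial n(C6H5COOH) = 0.3931 x 0.03597 = 0.01414 mol.
n(KOH) added = 0.1199 x 0.03593 = 0.004308 mol, converting that many moles of C6H5COOH to C6H5COO-.
Remaining n(C6H5COOH) = 0.009832 mol; n(C6H5COO-) = 0.004308 mol.
By Henderson-Hasselbalch, pH = pKa + log([A^-]/[HA]) = 4.20 + log(0.004308/0.009832) = 4.20 + (-0.36) = 3.84.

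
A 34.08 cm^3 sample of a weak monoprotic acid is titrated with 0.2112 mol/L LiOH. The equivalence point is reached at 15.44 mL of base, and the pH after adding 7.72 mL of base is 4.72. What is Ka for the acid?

1.9 x 10^-5

7.72 mL is half of the equivalence volume, so this is the half-equivalence point where [HA] = [A^-].
At half-equivalence pH = pKa, so pKa = 4.72.
Ka = 10^(-4.72) = 1.9 x 10^-5.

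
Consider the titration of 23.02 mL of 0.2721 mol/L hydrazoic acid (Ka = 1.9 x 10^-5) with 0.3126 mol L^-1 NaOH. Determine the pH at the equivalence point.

8.94

n(HN3) = 0.2721 x 0.02302 = 0.006264 mol; V(NaOH) at equivalence = 0.006264/0.3126 = 0.02004 L.
At equivalence all the acid is converted to N3-; total volume = 0.02302 + 0.02004 = 0.04306 L, so [N3-] = 0.006264/0.04306 = 0.1455 M.
Kb = Kw/Ka = 1.0e-14 / 1.9 x 10^-5 = 5.26e-10.
[OH^-] = sqrt(Kb x [N3-]) = sqrt(5.26e-10 x 0.1455) = 8.75e-6 M.
pOH = 5.06, so pH = 14.00 - 5.06 = 8.94.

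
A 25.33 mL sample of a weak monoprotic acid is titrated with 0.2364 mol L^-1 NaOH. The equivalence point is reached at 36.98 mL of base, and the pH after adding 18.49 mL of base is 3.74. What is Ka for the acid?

1.8 x 10^-4

18.49 mL is half of the equivalence volume, so this is the half-equivalence point where [HA] = [A^-].
At half-equivalence pH = pKa, so pKa = 3.74.
Ka = 10^(-3.74) = 1.8 x 10^-4.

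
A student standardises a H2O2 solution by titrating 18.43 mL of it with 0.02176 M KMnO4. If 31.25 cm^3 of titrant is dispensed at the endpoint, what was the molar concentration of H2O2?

0.0922 M

n(KMnO4) = 0.02176 x 0.03125 = 0.0006800 mol.
From the balanced equation, 2 mol KMnO4 reacts with 5 mol H2O2, so n(H2O2) = 0.0006800 x 5/2 = 0.001700 mol.
[H2O2] = 0.001700 / 0.01843 L = 0.0922 M.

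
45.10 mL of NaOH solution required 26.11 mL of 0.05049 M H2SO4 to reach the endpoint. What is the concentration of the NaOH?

n(H2SO4) delivered = 0.05049 x 0.02611 = 0.001318 mol.
The reaction is 2 NaOH + 1 H2SO4, so n(NaOH) = 0.001318 x 2/1 = 0.002637 mol.
[NaOH] = 0.002637 mol / 0.04510 L = 0.0585 M.

0.0585 M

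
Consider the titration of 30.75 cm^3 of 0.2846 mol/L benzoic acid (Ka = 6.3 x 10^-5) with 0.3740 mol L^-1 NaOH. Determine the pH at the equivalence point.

n(C6H5COOH) = 0.2846 x 0.03075 = 0.008751 mol; V(NaOH) at equivalence = 0.008751/0.3740 = 0.02340 L.
At equivalence all the acid is converted to C6H5COO-; total volume = 0.03075 + 0.02340 = 0.05415 L, so [C6H5COO-] = 0.008751/0.05415 = 0.1616 M.
Kb = Kw/Ka = 1.0e-14 / 6.3 x 10^-5 = 1.59e-10.
[OH^-] = sqrt(Kb x [C6H5COO-]) = sqrt(1.59e-10 x 0.1616) = 5.06e-6 M.
pOH = 5.30, so pH = 14.00 - 5.30 = 8.70.

8.70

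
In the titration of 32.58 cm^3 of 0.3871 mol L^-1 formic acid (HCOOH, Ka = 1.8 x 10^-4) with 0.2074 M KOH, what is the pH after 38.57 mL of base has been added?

3.98

Initial n(HCOOH) = 0.3871 x 0.03258 = 0.01261 mol.
n(KOH) added = 0.2074 x 0.03857 = 0.007999 mol, converting that many moles of HCOOH to HCOO-.
Remaining n(HCOOH) = 0.004612 mol; n(HCOO-) = 0.007999 mol.
By Henderson-Hasselbalch, pH = pKa + log([A^-]/[HA]) = 3.74 + log(0.007999/0.004612) = 3.74 + (+0.24) = 3.98.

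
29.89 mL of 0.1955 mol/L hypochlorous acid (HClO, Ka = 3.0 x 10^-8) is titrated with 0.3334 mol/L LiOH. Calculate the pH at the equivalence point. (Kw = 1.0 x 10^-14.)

n(HClO) = 0.1955 x 0.02989 = 0.005843 mol; V(LiOH) at equivalence = 0.005843/0.3334 = 0.01753 L.
At equivalence all the acid is converted to ClO-; total volume = 0.02989 + 0.01753 = 0.04742 L, so [ClO-] = 0.005843/0.04742 = 0.1232 M.
Kb = Kw/Ka = 1.0e-14 / 3.0 x 10^-8 = 3.33e-7.
[OH^-] = sqrt(Kb x [ClO-]) = sqrt(3.33e-7 x 0.1232) = 0.000203 M.
pOH = 3.69, so pH = 14.00 - 3.69 = 10.31.

10.31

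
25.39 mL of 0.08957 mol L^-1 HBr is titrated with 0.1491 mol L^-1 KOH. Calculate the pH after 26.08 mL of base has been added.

n(acid) = 0.08957 x 0.02539 = 0.002274 mol; n(KOH) added = 0.1491 x 0.02608 = 0.003889 mol.
Base is in excess by 0.003889 - 0.002274 = 0.001614 mol in a total volume of 0.05147 L.
[OH^-] = 0.001614/0.05147 = 0.03136 M, so pOH = 1.50 and pH = 14.00 - 1.50 = 12.50.

12.50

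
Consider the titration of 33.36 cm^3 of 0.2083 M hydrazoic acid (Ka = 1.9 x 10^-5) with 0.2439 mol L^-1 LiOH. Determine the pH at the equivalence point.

8.89

n(HN3) = 0.2083 x 0.03336 = 0.006949 mol; V(LiOH) at equivalence = 0.006949/0.2439 = 0.02849 L.
At equivalence all the acid is converted to N3-; total volume = 0.03336 + 0.02849 = 0.06185 L, so [N3-] = 0.006949/0.06185 = 0.1123 M.
Kb = Kw/Ka = 1.0e-14 / 1.9 x 10^-5 = 5.26e-10.
[OH^-] = sqrt(Kb x [N3-]) = sqrt(5.26e-10 x 0.1123) = 7.69e-6 M.
pOH = 5.11, so pH = 14.00 - 5.11 = 8.89.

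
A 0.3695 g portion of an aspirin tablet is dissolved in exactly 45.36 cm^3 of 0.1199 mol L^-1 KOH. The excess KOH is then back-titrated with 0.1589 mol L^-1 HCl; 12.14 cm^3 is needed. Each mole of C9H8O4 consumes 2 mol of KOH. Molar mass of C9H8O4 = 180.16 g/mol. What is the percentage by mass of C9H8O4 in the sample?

85.6%

Total n(KOH) added = 0.1199 x 0.04536 = 0.005439 mol.
n(HCl) used = 0.1589 x 0.01214 = 0.001929 mol, which equals the excess n(KOH).
So n(KOH) consumed by the sample = 0.005439 - 0.001929 = 0.003510 mol.
n(C9H8O4) = 0.003510 / 2 = 0.001755 mol.
mass C9H8O4 = 0.001755 x 180.16 = 0.3161 g, so %C9H8O4 = 0.3161/0.3695 x 100 = 85.6%.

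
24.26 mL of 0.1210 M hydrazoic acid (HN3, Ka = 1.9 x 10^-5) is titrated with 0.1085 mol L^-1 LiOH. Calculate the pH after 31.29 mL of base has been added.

11.92

n(acid) = 0.1210 x 0.02426 = 0.002935 mol; n(LiOH) added = 0.1085 x 0.03129 = 0.003395 mol.
Base is in excess by 0.003395 - 0.002935 = 0.0004595 mol in a total volume of 0.05555 L.
[OH^-] = 0.0004595/0.05555 = 0.008272 M, so pOH = 2.08 and pH = 14.00 - 2.08 = 11.92.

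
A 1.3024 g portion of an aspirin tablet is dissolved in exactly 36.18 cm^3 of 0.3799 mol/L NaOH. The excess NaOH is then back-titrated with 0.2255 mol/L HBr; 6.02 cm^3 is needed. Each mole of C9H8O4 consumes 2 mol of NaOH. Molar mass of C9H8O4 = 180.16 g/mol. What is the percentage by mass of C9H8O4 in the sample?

Total n(NaOH) added = 0.3799 x 0.03618 = 0.01374 mol.
n(HBr) used = 0.2255 x 0.006020 = 0.001358 mol, which equals the excess n(NaOH).
So n(NaOH) consumed by the sample = 0.01374 - 0.001358 = 0.01239 mol.
n(C9H8O4) = 0.01239 / 2 = 0.006194 mol.
mass C9H8O4 = 0.006194 x 180.16 = 1.116 g, so %C9H8O4 = 1.116/1.3024 x 100 = 85.7%.

85.7%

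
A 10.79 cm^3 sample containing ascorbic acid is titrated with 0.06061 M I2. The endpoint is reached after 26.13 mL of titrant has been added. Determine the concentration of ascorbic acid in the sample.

0.147 M

n(I2) = 0.06061 x 0.02613 = 0.001584 mol.
From the balanced equation, 1 mol I2 reacts with 1 mol ascorbic acid, so n(ascorbic acid) = 0.001584 x 1/1 = 0.001584 mol.
[ascorbic acid] = 0.001584 / 0.01079 L = 0.147 M.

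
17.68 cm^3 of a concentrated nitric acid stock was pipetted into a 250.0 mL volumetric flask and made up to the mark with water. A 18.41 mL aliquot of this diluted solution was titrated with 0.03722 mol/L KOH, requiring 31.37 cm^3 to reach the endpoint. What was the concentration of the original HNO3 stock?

n(KOH) = 0.03722 x 0.03137 = 0.001168 mol.
n(HNO3) in the aliquot = 0.001168 mol.
[diluted HNO3] = 0.001168 / 0.01841 = 0.06342 M.
Dilution factor = 250.0/17.68 = 14.14, so [stock] = 0.06342 x 14.14 = 0.897 M.

0.897 M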